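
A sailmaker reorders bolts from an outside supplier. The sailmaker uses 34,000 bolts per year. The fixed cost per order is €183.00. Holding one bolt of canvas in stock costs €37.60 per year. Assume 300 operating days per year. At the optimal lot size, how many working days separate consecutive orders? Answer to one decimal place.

The optimal lot size = √(2DS/H) = √(2 × 34,000 × 183 / 37.6) ≈ 575.29.
Cycle time = Q*/D × 300 = 575.29 / 34,000 × 300 ≈ 5.076 days.

T ≈ 5.1 days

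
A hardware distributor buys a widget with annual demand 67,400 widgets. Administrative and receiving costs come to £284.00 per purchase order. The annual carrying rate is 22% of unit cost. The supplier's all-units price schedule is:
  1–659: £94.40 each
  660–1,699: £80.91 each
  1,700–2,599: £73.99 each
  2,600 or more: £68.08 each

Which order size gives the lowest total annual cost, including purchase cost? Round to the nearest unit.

Q* ≈ 2,600 widgets

Holding cost per unit per year at price C is H = 0.22·C.
Candidates are each tier's EOQ (if it falls in that tier) and each price-break quantity.
Tier 1 (£94.40): EOQ = 1357.7 exceeds tier's upper bound 659, so this tier is dominated.
EOQ at £80.91 = 1466.5 (feasible in tier 2): TC = 67,400×£80.91 + (67,400/1466.5)×284 + (1466.5/2)×0.22×£80.91 = £5,479,438.57.
EOQ at £73.99 = 1533.6 < 1700, so use break Q=1700: TC = 67,400×£73.99 + (67,400/1700.0)×284 + (1700.0/2)×0.22×£73.99 = £5,012,021.89.
EOQ at £68.08 = 1598.8 < 2600, so use break Q=2600: TC = 67,400×£68.08 + (67,400/2600.0)×284 + (2600.0/2)×0.22×£68.08 = £4,615,425.03.
Lowest total cost is £4,615,425.03 at Q = 2600.0.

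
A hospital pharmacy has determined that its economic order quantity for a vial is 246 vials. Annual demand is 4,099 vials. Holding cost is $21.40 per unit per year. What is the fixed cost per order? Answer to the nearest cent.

S ≈ $157.97

Squaring Q* = √(2DS/H) gives Q*² = 2DS/H.
From Q* = √(2DS/H): S = Q*²H / (2D) = 246² × 21.4 / (2 × 4,099) = 157.9705.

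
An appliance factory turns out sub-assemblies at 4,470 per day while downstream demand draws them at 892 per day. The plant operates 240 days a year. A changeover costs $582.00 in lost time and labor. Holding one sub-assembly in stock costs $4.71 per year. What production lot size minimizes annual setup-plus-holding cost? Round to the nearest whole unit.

Annual demand D = 892 × 240 = 214,080.
Production build-up factor (1 − d/p) = 1 − 892/4,470 = 0.8004.
Q* = √(2DS / (H(1 − d/p))) = √(2 × 214,080 × 582 / (4.71 × 0.8004)).
= √(249,189,120 / 3.7701) ≈ 8129.946.

Q* ≈ 8,130 sub-assemblies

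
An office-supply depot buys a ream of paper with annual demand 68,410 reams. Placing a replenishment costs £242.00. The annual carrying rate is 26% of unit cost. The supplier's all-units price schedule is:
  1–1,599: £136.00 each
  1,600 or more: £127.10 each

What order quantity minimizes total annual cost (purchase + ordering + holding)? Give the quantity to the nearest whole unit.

Q* ≈ 1,600 reams

Holding cost per unit per year at price C is H = 0.26·C.
For each price level, check whether its EOQ is feasible; otherwise the best quantity at that price is the breakpoint.
EOQ at £136.00 = 967.7 (feasible in tier 1): TC = 68,410×£136.00 + (68,410/967.7)×242 + (967.7/2)×0.26×£136.00 = £9,337,976.74.
EOQ at £127.10 = 1001.0 < 1600, so use break Q=1600: TC = 68,410×£127.10 + (68,410/1600.0)×242 + (1600.0/2)×0.26×£127.10 = £8,731,694.81.
Lowest total cost is £8,731,694.81 at Q = 1600.0.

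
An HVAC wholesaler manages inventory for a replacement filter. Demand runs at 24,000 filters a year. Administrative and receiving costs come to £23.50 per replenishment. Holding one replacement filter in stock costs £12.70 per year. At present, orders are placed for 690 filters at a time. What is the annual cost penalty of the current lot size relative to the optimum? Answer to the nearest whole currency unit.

EOQ = √(2DS/H) = √(2 × 24,000 × 23.5 / 12.7) ≈ 298.02.
Cost at Q* = (D/Q*)S + (Q*/2)H = √(2DSH) ≈ £3,784.92.
Cost at Q = 690: (24,000/690)×23.5 + (690/2)×12.7 = £817.39 + £4,381.50 = £5,198.89.
Excess = £5,198.89 − £3,784.92 = £1,413.97.

Extra cost ≈ £1,414 per year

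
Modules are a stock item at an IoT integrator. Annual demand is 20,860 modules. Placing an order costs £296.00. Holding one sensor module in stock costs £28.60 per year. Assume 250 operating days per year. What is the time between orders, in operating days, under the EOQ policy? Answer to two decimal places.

EOQ = √(2DS/H) = √(2 × 20,860 × 296 / 28.6) ≈ 657.11.
Cycle time = Q*/D × 250 = 657.11 / 20,860 × 250 ≈ 7.875 days.

T ≈ 7.88 days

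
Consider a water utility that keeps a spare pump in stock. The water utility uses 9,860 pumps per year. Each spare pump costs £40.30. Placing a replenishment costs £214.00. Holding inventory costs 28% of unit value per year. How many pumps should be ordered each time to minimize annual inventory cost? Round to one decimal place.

Holding cost H = 0.28 × £40.30 = £11.2840 per unit per year.
EOQ = √(2DS / H) = √(2 × 9,860 × 214 / 11.284).
= √(4,220,080 / 11.284) = √373,987.9475 ≈ 611.546.

Q* ≈ 611.5 pumps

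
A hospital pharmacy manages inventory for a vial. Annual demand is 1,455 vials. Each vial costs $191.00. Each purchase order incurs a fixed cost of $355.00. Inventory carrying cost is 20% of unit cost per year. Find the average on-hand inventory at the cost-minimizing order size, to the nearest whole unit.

Average inventory ≈ 82 vials

Holding cost H = 0.20 × $191.00 = $38.2000 per unit per year.
The optimal lot size = √(2DS/H) = √(2 × 1,455 × 355 / 38.2) ≈ 164.45.
Average inventory = Q*/2 ≈ 164.45 / 2 = 82.224.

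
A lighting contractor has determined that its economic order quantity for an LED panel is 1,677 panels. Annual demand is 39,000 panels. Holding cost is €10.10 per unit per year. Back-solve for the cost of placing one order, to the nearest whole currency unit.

S ≈ €364

Invert the EOQ relation Q*² = 2DS/H.
From Q* = √(2DS/H): S = Q*²H / (2D) = 1,677² × 10.1 / (2 × 39,000) = 364.1606.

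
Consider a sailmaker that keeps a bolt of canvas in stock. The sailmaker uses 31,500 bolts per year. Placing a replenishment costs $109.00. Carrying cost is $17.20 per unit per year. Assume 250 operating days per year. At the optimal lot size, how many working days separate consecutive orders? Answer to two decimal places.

T ≈ 5.01 days

Q* = √(2DS/H) = √(2 × 31,500 × 109 / 17.2) ≈ 631.86.
Cycle time = Q*/D × 250 = 631.86 / 31,500 × 250 ≈ 5.015 days.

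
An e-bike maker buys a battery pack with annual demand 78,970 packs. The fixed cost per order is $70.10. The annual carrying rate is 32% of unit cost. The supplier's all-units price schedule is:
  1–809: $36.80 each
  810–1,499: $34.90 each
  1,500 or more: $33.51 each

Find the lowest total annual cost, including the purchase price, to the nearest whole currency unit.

Holding cost per unit per year at price C is H = 0.32·C.
Candidates are each tier's EOQ (if it falls in that tier) and each price-break quantity.
Tier 1 ($36.80): EOQ = 969.6 exceeds tier's upper bound 809, so this tier is dominated.
EOQ at $34.90 = 995.7 (feasible in tier 2): TC = 78,970×$34.90 + (78,970/995.7)×70.1 + (995.7/2)×0.32×$34.90 = $2,767,172.69.
EOQ at $33.51 = 1016.1 < 1500, so use break Q=1500: TC = 78,970×$33.51 + (78,970/1500.0)×70.1 + (1500.0/2)×0.32×$33.51 = $2,658,017.63.
Lowest total cost among the candidates is at Q = 1500.0.

TC* ≈ $2,658,018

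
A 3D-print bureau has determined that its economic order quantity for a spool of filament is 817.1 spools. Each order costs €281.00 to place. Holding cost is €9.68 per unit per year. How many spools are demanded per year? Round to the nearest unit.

Invert the EOQ relation Q*² = 2DS/H.
From Q* = √(2DS/H): D = Q*²H / (2S) = 817.1² × 9.68 / (2 × 281) = 11499.778.

D ≈ 11,500 spools per year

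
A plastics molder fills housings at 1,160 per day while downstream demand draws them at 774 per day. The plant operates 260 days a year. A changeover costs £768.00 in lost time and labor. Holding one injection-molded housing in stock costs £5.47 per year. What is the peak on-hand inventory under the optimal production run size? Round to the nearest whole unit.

I_max ≈ 4,336 housings

Annual demand D = 774 × 260 = 201,240.
Production build-up factor (1 − d/p) = 1 − 774/1,160 = 0.3328.
Q* = √(2DS / (H(1 − d/p))) = √(2 × 201,240 × 768 / (5.47 × 0.3328)).
= √(309,104,640 / 1.8202) ≈ 13031.501.
Maximum inventory = Q*(1 − d/p) = 13031.501 × 0.3328 ≈ 4336.344.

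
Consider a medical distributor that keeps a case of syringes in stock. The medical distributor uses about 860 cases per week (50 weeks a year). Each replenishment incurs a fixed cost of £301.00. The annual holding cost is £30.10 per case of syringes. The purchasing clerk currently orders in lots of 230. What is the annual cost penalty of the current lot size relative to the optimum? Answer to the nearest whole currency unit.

Extra cost ≈ £31,822 per year

Annual demand D = 860 × 50 = 43,000.
EOQ = √(2DS/H) = √(2 × 43,000 × 301 / 30.1) ≈ 927.36.
Cost at Q* = (D/Q*)S + (Q*/2)H = √(2DSH) ≈ £27,913.59.
Cost at Q = 230: (43,000/230)×301 + (230/2)×30.1 = £56,273.91 + £3,461.50 = £59,735.41.
Excess = £59,735.41 − £27,913.59 = £31,821.82.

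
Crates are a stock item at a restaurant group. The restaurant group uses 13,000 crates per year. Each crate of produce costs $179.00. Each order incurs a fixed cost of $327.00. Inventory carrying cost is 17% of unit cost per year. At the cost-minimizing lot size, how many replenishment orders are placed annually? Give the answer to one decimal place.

Holding cost H = 0.17 × $179.00 = $30.4300 per unit per year.
Q* = √(2DS/H) = √(2 × 13,000 × 327 / 30.43) ≈ 528.58.
Orders per year = D / Q* = 13,000 / 528.58 ≈ 24.594.

N ≈ 24.6 orders per year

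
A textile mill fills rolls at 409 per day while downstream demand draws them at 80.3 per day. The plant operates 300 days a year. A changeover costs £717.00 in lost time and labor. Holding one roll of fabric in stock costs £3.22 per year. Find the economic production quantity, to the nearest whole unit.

Annual demand D = 80.3 × 300 = 24,090.
Production build-up factor (1 − d/p) = 1 − 80.3/409 = 0.8037.
Q* = √(2DS / (H(1 − d/p))) = √(2 × 24,090 × 717 / (3.22 × 0.8037)).
= √(34,545,060 / 2.5878) ≈ 3653.649.

Q* ≈ 3,654 rolls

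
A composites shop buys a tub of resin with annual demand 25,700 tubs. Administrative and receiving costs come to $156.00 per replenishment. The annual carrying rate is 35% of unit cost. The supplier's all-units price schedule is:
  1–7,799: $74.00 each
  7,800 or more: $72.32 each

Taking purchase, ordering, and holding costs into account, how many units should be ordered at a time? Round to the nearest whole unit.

Holding cost per unit per year at price C is H = 0.35·C.
Evaluate total cost at each tier's feasible EOQ or, if the EOQ is below the tier, at the tier's minimum quantity.
EOQ at $74.00 = 556.4 (feasible in tier 1): TC = 25,700×$74.00 + (25,700/556.4)×156 + (556.4/2)×0.35×$74.00 = $1,916,210.99.
EOQ at $72.32 = 562.8 < 7800, so use break Q=7800: TC = 25,700×$72.32 + (25,700/7800.0)×156 + (7800.0/2)×0.35×$72.32 = $1,957,854.80.
Lowest total cost is $1,916,210.99 at Q = 556.4.

Q* ≈ 556 tubs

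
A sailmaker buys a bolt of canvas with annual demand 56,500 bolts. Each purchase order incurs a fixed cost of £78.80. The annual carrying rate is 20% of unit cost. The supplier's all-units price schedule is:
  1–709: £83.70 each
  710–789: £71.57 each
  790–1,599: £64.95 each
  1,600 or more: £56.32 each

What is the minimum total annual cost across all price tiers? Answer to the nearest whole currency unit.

TC* ≈ £3,193,874

Holding cost per unit per year at price C is H = 0.20·C.
Evaluate total cost at each tier's feasible EOQ or, if the EOQ is below the tier, at the tier's minimum quantity.
Tier 1 (£83.70): EOQ = 729.3 exceeds tier's upper bound 709, so this tier is dominated.
EOQ at £71.57 = 788.7 (feasible in tier 2): TC = 56,500×£71.57 + (56,500/788.7)×78.8 + (788.7/2)×0.20×£71.57 = £4,054,994.71.
EOQ at £64.95 = 827.9 (feasible in tier 3): TC = 56,500×£64.95 + (56,500/827.9)×78.8 + (827.9/2)×0.20×£64.95 = £3,680,429.91.
EOQ at £56.32 = 889.1 < 1600, so use break Q=1600: TC = 56,500×£56.32 + (56,500/1600.0)×78.8 + (1600.0/2)×0.20×£56.32 = £3,193,873.83.
Lowest total cost among the candidates is at Q = 1600.0.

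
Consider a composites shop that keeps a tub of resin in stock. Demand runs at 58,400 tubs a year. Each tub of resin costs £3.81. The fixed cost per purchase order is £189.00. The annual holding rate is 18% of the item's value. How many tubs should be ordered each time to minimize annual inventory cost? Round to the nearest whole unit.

Q* ≈ 5,674 tubs

Holding cost H = 0.18 × £3.81 = £0.6858 per unit per year.
EOQ = √(2DS / H) = √(2 × 58,400 × 189 / 0.6858).
= √(22,075,200 / 0.6858) = √32,188,976.378 ≈ 5673.533.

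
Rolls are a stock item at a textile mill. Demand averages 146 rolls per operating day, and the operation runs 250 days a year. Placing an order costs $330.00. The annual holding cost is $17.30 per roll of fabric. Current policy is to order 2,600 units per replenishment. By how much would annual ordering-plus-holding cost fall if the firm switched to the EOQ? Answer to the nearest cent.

Extra cost ≈ $6,708.07 per year

Annual demand D = 146 × 250 = 36,500.
EOQ = √(2DS/H) = √(2 × 36,500 × 330 / 17.3) ≈ 1180.04.
Cost at Q* = (D/Q*)S + (Q*/2)H = √(2DSH) ≈ $20,414.63.
Cost at Q = 2,600: (36,500/2,600)×330 + (2,600/2)×17.3 = $4,632.69 + $22,490.00 = $27,122.69.
Excess = $27,122.69 − $20,414.63 = $6,708.07.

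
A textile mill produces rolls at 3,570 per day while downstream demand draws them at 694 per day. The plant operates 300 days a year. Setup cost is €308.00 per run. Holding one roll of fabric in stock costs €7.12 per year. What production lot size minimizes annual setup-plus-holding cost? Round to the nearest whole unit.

Q* ≈ 4,729 rolls

Annual demand D = 694 × 300 = 208,200.
Production build-up factor (1 − d/p) = 1 − 694/3,570 = 0.8056.
Q* = √(2DS / (H(1 − d/p))) = √(2 × 208,200 × 308 / (7.12 × 0.8056)).
= √(128,251,200 / 5.7359) ≈ 4728.576.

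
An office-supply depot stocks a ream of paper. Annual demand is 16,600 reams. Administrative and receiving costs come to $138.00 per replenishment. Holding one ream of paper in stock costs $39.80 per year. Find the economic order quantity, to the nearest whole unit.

EOQ = √(2DS / H) = √(2 × 16,600 × 138 / 39.8).
= √(4,581,600 / 39.8) = √115,115.5779 ≈ 339.287.

Q* ≈ 339 reams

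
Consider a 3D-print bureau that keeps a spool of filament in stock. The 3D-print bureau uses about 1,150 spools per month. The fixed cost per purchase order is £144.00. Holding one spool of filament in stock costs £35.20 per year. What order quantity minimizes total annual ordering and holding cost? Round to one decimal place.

Q* ≈ 336.0 spools

Annual demand D = 1,150 × 12 = 13,800.
EOQ = √(2DS / H) = √(2 × 13,800 × 144 / 35.2).
= √(3,974,400 / 35.2) = √112,909.0909 ≈ 336.019.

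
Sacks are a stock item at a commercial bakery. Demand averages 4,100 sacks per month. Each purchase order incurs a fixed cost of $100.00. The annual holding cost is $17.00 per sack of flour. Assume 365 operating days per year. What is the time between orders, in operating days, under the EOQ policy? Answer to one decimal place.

Annual demand D = 4,100 × 12 = 49,200.
Q* = √(2DS/H) = √(2 × 49,200 × 100 / 17) ≈ 760.80.
Cycle time = Q*/D × 365 = 760.80 / 49,200 × 365 ≈ 5.644 days.

T ≈ 5.6 days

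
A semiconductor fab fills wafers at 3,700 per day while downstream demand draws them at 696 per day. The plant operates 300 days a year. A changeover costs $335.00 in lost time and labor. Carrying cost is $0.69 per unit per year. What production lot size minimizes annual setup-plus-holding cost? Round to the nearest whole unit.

Q* ≈ 15,803 wafers

Annual demand D = 696 × 300 = 208,800.
Production build-up factor (1 − d/p) = 1 − 696/3,700 = 0.8119.
Q* = √(2DS / (H(1 − d/p))) = √(2 × 208,800 × 335 / (0.69 × 0.8119)).
= √(139,896,000 / 0.5602) ≈ 15802.617.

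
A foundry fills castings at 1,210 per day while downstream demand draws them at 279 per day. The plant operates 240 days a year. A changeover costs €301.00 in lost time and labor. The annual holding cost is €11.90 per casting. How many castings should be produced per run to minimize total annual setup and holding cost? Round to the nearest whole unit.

Annual demand D = 279 × 240 = 66,960.
Production build-up factor (1 − d/p) = 1 − 279/1,210 = 0.7694.
Q* = √(2DS / (H(1 − d/p))) = √(2 × 66,960 × 301 / (11.9 × 0.7694)).
= √(40,309,920 / 9.1561) ≈ 2098.217.

Q* ≈ 2,098 castings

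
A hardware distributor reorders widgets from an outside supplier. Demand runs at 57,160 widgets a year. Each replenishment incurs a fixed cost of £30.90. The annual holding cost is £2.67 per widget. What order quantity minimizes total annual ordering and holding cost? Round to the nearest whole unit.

Q* ≈ 1,150 widgets

EOQ = √(2DS / H) = √(2 × 57,160 × 30.9 / 2.67).
= √(3,532,488 / 2.67) = √1,323,029.2135 ≈ 1150.230.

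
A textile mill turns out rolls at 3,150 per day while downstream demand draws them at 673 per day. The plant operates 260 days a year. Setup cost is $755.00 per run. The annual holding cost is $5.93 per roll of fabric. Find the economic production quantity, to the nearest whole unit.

Annual demand D = 673 × 260 = 174,980.
Production build-up factor (1 − d/p) = 1 − 673/3,150 = 0.7863.
Q* = √(2DS / (H(1 − d/p))) = √(2 × 174,980 × 755 / (5.93 × 0.7863)).
= √(264,219,800 / 4.6631) ≈ 7527.445.

Q* ≈ 7,527 rolls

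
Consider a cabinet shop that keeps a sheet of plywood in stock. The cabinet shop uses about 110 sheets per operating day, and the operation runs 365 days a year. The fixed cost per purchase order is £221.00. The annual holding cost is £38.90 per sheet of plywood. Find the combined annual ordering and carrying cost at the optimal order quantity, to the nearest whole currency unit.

Annual demand D = 110 × 365 = 40,150.
Q* = √(2DS/H) = √(2 × 40,150 × 221 / 38.9) ≈ 675.43.
At the optimum the two cost components are equal, so total cost = 2·(Q*/2)H = Q*·H.
Minimum total = √(2DSH) = √(2 × 40,150 × 221 × 38.9) ≈ 26274.152.

TC* ≈ £26,274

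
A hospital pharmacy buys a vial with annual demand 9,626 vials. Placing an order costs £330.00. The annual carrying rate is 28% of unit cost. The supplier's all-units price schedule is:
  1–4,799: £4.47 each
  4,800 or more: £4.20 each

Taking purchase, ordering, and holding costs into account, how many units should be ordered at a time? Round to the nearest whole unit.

Q* ≈ 4,800 vials

Holding cost per unit per year at price C is H = 0.28·C.
Evaluate total cost at each tier's feasible EOQ or, if the EOQ is below the tier, at the tier's minimum quantity.
EOQ at £4.47 = 2253.0 (feasible in tier 1): TC = 9,626×£4.47 + (9,626/2253.0)×330 + (2253.0/2)×0.28×£4.47 = £45,848.08.
EOQ at £4.20 = 2324.3 < 4800, so use break Q=4800: TC = 9,626×£4.20 + (9,626/4800.0)×330 + (4800.0/2)×0.28×£4.20 = £43,913.39.
Lowest total cost is £43,913.39 at Q = 4800.0.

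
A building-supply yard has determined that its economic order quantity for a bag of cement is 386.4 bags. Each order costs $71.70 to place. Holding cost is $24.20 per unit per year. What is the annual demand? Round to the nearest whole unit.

D ≈ 25,197 bags per year

Invert the EOQ relation Q*² = 2DS/H.
From Q* = √(2DS/H): D = Q*²H / (2S) = 386.4² × 24.2 / (2 × 71.7) = 25196.513.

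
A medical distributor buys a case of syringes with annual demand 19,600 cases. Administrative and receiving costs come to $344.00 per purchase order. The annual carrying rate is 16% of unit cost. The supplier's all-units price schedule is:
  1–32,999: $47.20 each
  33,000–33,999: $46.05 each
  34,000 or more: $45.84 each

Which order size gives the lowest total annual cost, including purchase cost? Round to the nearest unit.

Q* ≈ 1,336 cases

Holding cost per unit per year at price C is H = 0.16·C.
Candidates are each tier's EOQ (if it falls in that tier) and each price-break quantity.
EOQ at $47.20 = 1336.3 (feasible in tier 1): TC = 19,600×$47.20 + (19,600/1336.3)×344 + (1336.3/2)×0.16×$47.20 = $935,211.44.
EOQ at $46.05 = 1352.8 < 33000, so use break Q=33000: TC = 19,600×$46.05 + (19,600/33000.0)×344 + (33000.0/2)×0.16×$46.05 = $1,024,356.32.
EOQ at $45.84 = 1355.9 < 34000, so use break Q=34000: TC = 19,600×$45.84 + (19,600/34000.0)×344 + (34000.0/2)×0.16×$45.84 = $1,023,347.11.
Lowest total cost is $935,211.44 at Q = 1336.3.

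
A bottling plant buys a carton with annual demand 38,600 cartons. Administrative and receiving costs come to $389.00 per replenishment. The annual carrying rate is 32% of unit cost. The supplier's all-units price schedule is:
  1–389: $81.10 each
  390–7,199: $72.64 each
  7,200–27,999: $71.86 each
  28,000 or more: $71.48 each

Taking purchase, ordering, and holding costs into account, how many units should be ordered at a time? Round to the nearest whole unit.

Holding cost per unit per year at price C is H = 0.32·C.
Evaluate total cost at each tier's feasible EOQ or, if the EOQ is below the tier, at the tier's minimum quantity.
Tier 1 ($81.10): EOQ = 1075.7 exceeds tier's upper bound 389, so this tier is dominated.
EOQ at $72.64 = 1136.6 (feasible in tier 2): TC = 38,600×$72.64 + (38,600/1136.6)×389 + (1136.6/2)×0.32×$72.64 = $2,830,324.82.
EOQ at $71.86 = 1142.8 < 7200, so use break Q=7200: TC = 38,600×$71.86 + (38,600/7200.0)×389 + (7200.0/2)×0.32×$71.86 = $2,858,664.19.
EOQ at $71.48 = 1145.8 < 28000, so use break Q=28000: TC = 38,600×$71.48 + (38,600/28000.0)×389 + (28000.0/2)×0.32×$71.48 = $3,079,894.66.
Lowest total cost is $2,830,324.82 at Q = 1136.6.

Q* ≈ 1,137 cartons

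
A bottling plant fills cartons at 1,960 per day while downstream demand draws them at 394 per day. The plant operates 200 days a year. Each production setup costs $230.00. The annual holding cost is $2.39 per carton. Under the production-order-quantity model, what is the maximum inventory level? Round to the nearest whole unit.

I_max ≈ 3,481 cartons

Annual demand D = 394 × 200 = 78,800.
Production build-up factor (1 − d/p) = 1 − 394/1,960 = 0.7990.
Q* = √(2DS / (H(1 − d/p))) = √(2 × 78,800 × 230 / (2.39 × 0.7990)).
= √(36,248,000 / 1.9096) ≈ 4356.876.
Maximum inventory = Q*(1 − d/p) = 4356.876 × 0.7990 ≈ 3481.055.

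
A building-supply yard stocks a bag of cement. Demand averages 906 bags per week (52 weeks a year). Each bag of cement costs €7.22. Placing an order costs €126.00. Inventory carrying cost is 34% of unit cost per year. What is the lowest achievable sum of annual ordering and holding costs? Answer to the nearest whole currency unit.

TC* ≈ €5,399

Annual demand D = 906 × 52 = 47,112.
Holding cost H = 0.34 × €7.22 = €2.4548 per unit per year.
The optimal lot size = √(2DS/H) = √(2 × 47,112 × 126 / 2.4548) ≈ 2199.17.
At the optimum the two cost components are equal, so total cost = 2·(Q*/2)H = Q*·H.
Minimum total = √(2DSH) = √(2 × 47,112 × 126 × 2.4548) ≈ 5398.512.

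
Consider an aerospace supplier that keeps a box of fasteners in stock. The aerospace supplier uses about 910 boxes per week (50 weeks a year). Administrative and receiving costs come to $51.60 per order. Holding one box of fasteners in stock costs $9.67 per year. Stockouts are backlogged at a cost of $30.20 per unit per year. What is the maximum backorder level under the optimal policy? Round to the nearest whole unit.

Annual demand D = 910 × 50 = 45,500.
With planned backorders, Q* = √(2DS/H) · √((H+B)/B).
√(2DS/H) = √(2 × 45,500 × 51.6 / 9.67) = 696.839.
√((H+B)/B) = √((9.67+30.2)/30.2) = 1.1490.
Q* ≈ 800.667.
S* = Q* · H/(H+B) = 800.667 × 9.67/39.87 ≈ 194.192.

S* ≈ 194 boxes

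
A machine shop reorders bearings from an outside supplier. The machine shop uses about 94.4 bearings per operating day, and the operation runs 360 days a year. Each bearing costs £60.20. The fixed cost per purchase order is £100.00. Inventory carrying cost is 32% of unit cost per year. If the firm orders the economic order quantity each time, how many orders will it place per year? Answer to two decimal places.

Annual demand D = 94.4 × 360 = 33,984.
Holding cost H = 0.32 × £60.20 = £19.2640 per unit per year.
Q* = √(2DS/H) = √(2 × 33,984 × 100 / 19.264) ≈ 593.99.
Orders per year = D / Q* = 33,984 / 593.99 ≈ 57.213.

N ≈ 57.21 orders per year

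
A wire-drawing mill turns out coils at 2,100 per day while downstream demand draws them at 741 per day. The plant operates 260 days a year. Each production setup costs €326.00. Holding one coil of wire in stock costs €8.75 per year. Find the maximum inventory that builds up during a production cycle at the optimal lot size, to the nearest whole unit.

I_max ≈ 3,048 coils

Annual demand D = 741 × 260 = 192,660.
Production build-up factor (1 − d/p) = 1 − 741/2,100 = 0.6471.
Q* = √(2DS / (H(1 − d/p))) = √(2 × 192,660 × 326 / (8.75 × 0.6471)).
= √(125,614,320 / 5.6625) ≈ 4709.941.
Maximum inventory = Q*(1 − d/p) = 4709.941 × 0.6471 ≈ 3048.005.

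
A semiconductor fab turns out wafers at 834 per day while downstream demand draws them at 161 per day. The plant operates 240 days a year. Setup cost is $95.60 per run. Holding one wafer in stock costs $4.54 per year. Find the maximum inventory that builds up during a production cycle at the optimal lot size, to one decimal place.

Annual demand D = 161 × 240 = 38,640.
Production build-up factor (1 − d/p) = 1 − 161/834 = 0.8070.
Q* = √(2DS / (H(1 − d/p))) = √(2 × 38,640 × 95.6 / (4.54 × 0.8070)).
= √(7,387,968 / 3.6636) ≈ 1420.071.
Maximum inventory = Q*(1 − d/p) = 1420.071 × 0.8070 ≈ 1145.933.

I_max ≈ 1,145.9 wafers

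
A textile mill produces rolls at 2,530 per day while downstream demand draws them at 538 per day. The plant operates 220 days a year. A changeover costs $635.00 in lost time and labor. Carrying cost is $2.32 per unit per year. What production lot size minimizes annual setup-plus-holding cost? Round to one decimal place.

Q* ≈ 9,071.4 rolls

Annual demand D = 538 × 220 = 118,360.
Production build-up factor (1 − d/p) = 1 − 538/2,530 = 0.7874.
Q* = √(2DS / (H(1 − d/p))) = √(2 × 118,360 × 635 / (2.32 × 0.7874)).
= √(150,317,200 / 1.8267) ≈ 9071.434.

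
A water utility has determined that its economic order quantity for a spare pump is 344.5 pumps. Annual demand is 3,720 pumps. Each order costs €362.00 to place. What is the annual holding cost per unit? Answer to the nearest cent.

H ≈ €22.69

The basic EOQ model gives Q* = √(2DS/H); rearrange for the unknown.
From Q* = √(2DS/H): H = 2DS / Q*² = 2 × 3,720 × 362 / 344.5² = 22.6936.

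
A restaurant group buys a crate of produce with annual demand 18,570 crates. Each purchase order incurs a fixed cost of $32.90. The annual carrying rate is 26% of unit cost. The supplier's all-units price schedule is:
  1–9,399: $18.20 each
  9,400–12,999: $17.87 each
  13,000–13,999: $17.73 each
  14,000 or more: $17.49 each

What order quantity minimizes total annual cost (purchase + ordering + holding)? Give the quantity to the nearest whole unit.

Holding cost per unit per year at price C is H = 0.26·C.
Evaluate total cost at each tier's feasible EOQ or, if the EOQ is below the tier, at the tier's minimum quantity.
EOQ at $18.20 = 508.2 (feasible in tier 1): TC = 18,570×$18.20 + (18,570/508.2)×32.9 + (508.2/2)×0.26×$18.20 = $340,378.59.
EOQ at $17.87 = 512.8 < 9400, so use break Q=9400: TC = 18,570×$17.87 + (18,570/9400.0)×32.9 + (9400.0/2)×0.26×$17.87 = $353,748.04.
EOQ at $17.73 = 514.8 < 13000, so use break Q=13000: TC = 18,570×$17.73 + (18,570/13000.0)×32.9 + (13000.0/2)×0.26×$17.73 = $359,256.80.
EOQ at $17.49 = 518.4 < 14000, so use break Q=14000: TC = 18,570×$17.49 + (18,570/14000.0)×32.9 + (14000.0/2)×0.26×$17.49 = $356,664.74.
Lowest total cost is $340,378.59 at Q = 508.2.

Q* ≈ 508 crates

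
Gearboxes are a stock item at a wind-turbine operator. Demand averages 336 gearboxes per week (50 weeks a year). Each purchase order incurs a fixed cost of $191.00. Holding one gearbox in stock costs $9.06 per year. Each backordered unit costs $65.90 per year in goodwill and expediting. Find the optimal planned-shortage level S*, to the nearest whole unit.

S* ≈ 108 gearboxes

Annual demand D = 336 × 50 = 16,800.
With planned backorders, Q* = √(2DS/H) · √((H+B)/B).
√(2DS/H) = √(2 × 16,800 × 191 / 9.06) = 841.632.
√((H+B)/B) = √((9.06+65.9)/65.9) = 1.0665.
Q* ≈ 897.624.
S* = Q* · H/(H+B) = 897.624 × 9.06/74.96 ≈ 108.491.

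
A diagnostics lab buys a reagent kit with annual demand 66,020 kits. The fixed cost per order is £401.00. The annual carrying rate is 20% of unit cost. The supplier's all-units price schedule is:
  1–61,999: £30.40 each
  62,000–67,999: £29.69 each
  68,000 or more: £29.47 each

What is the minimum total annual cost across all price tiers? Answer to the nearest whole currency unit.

Holding cost per unit per year at price C is H = 0.20·C.
For each price level, check whether its EOQ is feasible; otherwise the best quantity at that price is the breakpoint.
EOQ at £30.40 = 2951.0 (feasible in tier 1): TC = 66,020×£30.40 + (66,020/2951.0)×401 + (2951.0/2)×0.20×£30.40 = £2,024,950.24.
EOQ at £29.69 = 2986.1 < 62000, so use break Q=62000: TC = 66,020×£29.69 + (66,020/62000.0)×401 + (62000.0/2)×0.20×£29.69 = £2,144,638.80.
EOQ at £29.47 = 2997.2 < 68000, so use break Q=68000: TC = 66,020×£29.47 + (66,020/68000.0)×401 + (68000.0/2)×0.20×£29.47 = £2,146,394.72.
Lowest total cost among the candidates is at Q = 2951.0.

TC* ≈ £2,024,950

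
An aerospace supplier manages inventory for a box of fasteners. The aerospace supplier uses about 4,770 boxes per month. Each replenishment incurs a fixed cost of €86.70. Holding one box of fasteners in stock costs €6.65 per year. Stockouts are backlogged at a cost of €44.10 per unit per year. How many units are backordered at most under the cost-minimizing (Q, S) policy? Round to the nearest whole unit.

Annual demand D = 4,770 × 12 = 57,240.
With planned backorders, Q* = √(2DS/H) · √((H+B)/B).
√(2DS/H) = √(2 × 57,240 × 86.7 / 6.65) = 1221.697.
√((H+B)/B) = √((6.65+44.1)/44.1) = 1.0728.
Q* ≈ 1310.576.
S* = Q* · H/(H+B) = 1310.576 × 6.65/50.75 ≈ 171.731.

S* ≈ 172 boxes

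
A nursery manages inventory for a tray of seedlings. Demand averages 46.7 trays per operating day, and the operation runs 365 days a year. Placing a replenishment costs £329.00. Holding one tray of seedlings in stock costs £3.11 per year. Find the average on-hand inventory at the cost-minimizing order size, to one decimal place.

Average inventory ≈ 949.5 trays

Annual demand D = 46.7 × 365 = 17,045.5.
Q* = √(2DS/H) = √(2 × 17,045.5 × 329 / 3.11) ≈ 1899.06.
Average inventory = Q*/2 ≈ 1899.06 / 2 = 949.528.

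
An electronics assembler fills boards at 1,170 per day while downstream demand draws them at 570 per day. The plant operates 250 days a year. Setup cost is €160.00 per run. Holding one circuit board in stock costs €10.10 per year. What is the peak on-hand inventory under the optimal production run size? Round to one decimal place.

Annual demand D = 570 × 250 = 142,500.
Production build-up factor (1 − d/p) = 1 − 570/1,170 = 0.5128.
Q* = √(2DS / (H(1 − d/p))) = √(2 × 142,500 × 160 / (10.1 × 0.5128)).
= √(45,600,000 / 5.1795) ≈ 2967.147.
Maximum inventory = Q*(1 − d/p) = 2967.147 × 0.5128 ≈ 1521.614.

I_max ≈ 1,521.6 boards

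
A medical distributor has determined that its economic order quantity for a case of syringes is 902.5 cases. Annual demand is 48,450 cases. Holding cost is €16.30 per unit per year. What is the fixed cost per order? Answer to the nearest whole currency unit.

The basic EOQ model gives Q* = √(2DS/H); rearrange for the unknown.
From Q* = √(2DS/H): S = Q*²H / (2D) = 902.5² × 16.3 / (2 × 48,450) = 137.0119.

S ≈ €137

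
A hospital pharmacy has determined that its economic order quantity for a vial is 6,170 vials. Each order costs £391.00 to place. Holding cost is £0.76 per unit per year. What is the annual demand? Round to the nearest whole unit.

Squaring Q* = √(2DS/H) gives Q*² = 2DS/H.
From Q* = √(2DS/H): D = Q*²H / (2S) = 6,170² × 0.76 / (2 × 391) = 36997.908.

D ≈ 36,998 vials per year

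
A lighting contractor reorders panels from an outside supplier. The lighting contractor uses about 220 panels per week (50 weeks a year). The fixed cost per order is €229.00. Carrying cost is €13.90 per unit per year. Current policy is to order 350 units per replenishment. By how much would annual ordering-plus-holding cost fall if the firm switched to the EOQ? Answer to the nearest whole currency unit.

Annual demand D = 220 × 50 = 11,000.
EOQ = √(2DS/H) = √(2 × 11,000 × 229 / 13.9) ≈ 602.03.
Cost at Q* = (D/Q*)S + (Q*/2)H = √(2DSH) ≈ €8,368.29.
Cost at Q = 350: (11,000/350)×229 + (350/2)×13.9 = €7,197.14 + €2,432.50 = €9,629.64.
Excess = €9,629.64 − €8,368.29 = €1,261.36.

Extra cost ≈ €1,261 per year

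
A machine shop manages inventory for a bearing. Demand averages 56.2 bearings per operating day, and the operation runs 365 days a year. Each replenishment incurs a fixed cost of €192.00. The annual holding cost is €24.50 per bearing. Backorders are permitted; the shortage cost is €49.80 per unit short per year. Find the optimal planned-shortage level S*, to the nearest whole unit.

Annual demand D = 56.2 × 365 = 20,513.
With planned backorders, Q* = √(2DS/H) · √((H+B)/B).
√(2DS/H) = √(2 × 20,513 × 192 / 24.5) = 567.018.
√((H+B)/B) = √((24.5+49.8)/49.8) = 1.2215.
Q* ≈ 692.591.
S* = Q* · H/(H+B) = 692.591 × 24.5/74.3 ≈ 228.378.

S* ≈ 228 bearings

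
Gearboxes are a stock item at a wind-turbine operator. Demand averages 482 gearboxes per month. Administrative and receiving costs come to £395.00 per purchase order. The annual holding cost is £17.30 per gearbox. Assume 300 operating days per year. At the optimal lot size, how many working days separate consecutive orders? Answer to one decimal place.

Annual demand D = 482 × 12 = 5,784.
The optimal lot size = √(2DS/H) = √(2 × 5,784 × 395 / 17.3) ≈ 513.93.
Cycle time = Q*/D × 300 = 513.93 / 5,784 × 300 ≈ 26.656 days.

T ≈ 26.7 days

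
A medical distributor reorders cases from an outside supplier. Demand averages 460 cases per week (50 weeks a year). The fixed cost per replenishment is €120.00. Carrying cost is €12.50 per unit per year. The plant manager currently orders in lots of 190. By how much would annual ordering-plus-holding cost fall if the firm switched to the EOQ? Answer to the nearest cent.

Extra cost ≈ €7,407.19 per year

Annual demand D = 460 × 50 = 23,000.
EOQ = √(2DS/H) = √(2 × 23,000 × 120 / 12.5) ≈ 664.53.
Cost at Q* = (D/Q*)S + (Q*/2)H = √(2DSH) ≈ €8,306.62.
Cost at Q = 190: (23,000/190)×120 + (190/2)×12.5 = €14,526.32 + €1,187.50 = €15,713.82.
Excess = €15,713.82 − €8,306.62 = €7,407.19.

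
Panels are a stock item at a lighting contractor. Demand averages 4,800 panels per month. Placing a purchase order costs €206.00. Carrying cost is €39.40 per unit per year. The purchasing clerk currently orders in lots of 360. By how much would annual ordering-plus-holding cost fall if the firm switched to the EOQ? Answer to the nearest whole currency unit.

Annual demand D = 4,800 × 12 = 57,600.
EOQ = √(2DS/H) = √(2 × 57,600 × 206 / 39.4) ≈ 776.09.
Cost at Q* = (D/Q*)S + (Q*/2)H = √(2DSH) ≈ €30,577.92.
Cost at Q = 360: (57,600/360)×206 + (360/2)×39.4 = €32,960.00 + €7,092.00 = €40,052.00.
Excess = €40,052.00 − €30,577.92 = €9,474.08.

Extra cost ≈ €9,474 per year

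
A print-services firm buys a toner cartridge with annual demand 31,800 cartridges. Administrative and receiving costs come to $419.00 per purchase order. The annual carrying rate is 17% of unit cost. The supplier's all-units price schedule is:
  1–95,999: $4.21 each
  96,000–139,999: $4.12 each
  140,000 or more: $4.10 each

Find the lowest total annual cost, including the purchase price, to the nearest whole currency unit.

Holding cost per unit per year at price C is H = 0.17·C.
For each price level, check whether its EOQ is feasible; otherwise the best quantity at that price is the breakpoint.
EOQ at $4.21 = 6102.0 (feasible in tier 1): TC = 31,800×$4.21 + (31,800/6102.0)×419 + (6102.0/2)×0.17×$4.21 = $138,245.18.
EOQ at $4.12 = 6168.3 < 96000, so use break Q=96000: TC = 31,800×$4.12 + (31,800/96000.0)×419 + (96000.0/2)×0.17×$4.12 = $164,773.99.
EOQ at $4.10 = 6183.3 < 140000, so use break Q=140000: TC = 31,800×$4.10 + (31,800/140000.0)×419 + (140000.0/2)×0.17×$4.10 = $179,265.17.
Lowest total cost among the candidates is at Q = 6102.0.

TC* ≈ $138,245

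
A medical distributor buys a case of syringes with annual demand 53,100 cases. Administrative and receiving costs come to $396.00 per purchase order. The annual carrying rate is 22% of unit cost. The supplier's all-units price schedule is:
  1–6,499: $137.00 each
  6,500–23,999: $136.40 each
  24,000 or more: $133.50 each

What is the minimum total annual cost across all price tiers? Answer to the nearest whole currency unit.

TC* ≈ $7,310,303

Holding cost per unit per year at price C is H = 0.22·C.
Candidates are each tier's EOQ (if it falls in that tier) and each price-break quantity.
EOQ at $137.00 = 1181.2 (feasible in tier 1): TC = 53,100×$137.00 + (53,100/1181.2)×396 + (1181.2/2)×0.22×$137.00 = $7,310,302.58.
EOQ at $136.40 = 1183.8 < 6500, so use break Q=6500: TC = 53,100×$136.40 + (53,100/6500.0)×396 + (6500.0/2)×0.22×$136.40 = $7,343,601.02.
EOQ at $133.50 = 1196.6 < 24000, so use break Q=24000: TC = 53,100×$133.50 + (53,100/24000.0)×396 + (24000.0/2)×0.22×$133.50 = $7,442,166.15.
Lowest total cost among the candidates is at Q = 1181.2.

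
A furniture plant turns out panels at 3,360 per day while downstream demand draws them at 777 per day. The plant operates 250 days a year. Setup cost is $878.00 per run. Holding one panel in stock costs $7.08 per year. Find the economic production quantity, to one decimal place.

Q* ≈ 7,916.5 panels

Annual demand D = 777 × 250 = 194,250.
Production build-up factor (1 − d/p) = 1 − 777/3,360 = 0.7688.
Q* = √(2DS / (H(1 − d/p))) = √(2 × 194,250 × 878 / (7.08 × 0.7688)).
= √(341,103,000 / 5.4428) ≈ 7916.507.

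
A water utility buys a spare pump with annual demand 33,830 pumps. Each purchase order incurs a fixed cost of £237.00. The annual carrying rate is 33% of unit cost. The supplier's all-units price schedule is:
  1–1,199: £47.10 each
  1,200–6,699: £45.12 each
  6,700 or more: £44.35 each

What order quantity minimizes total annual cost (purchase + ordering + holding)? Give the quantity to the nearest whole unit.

Holding cost per unit per year at price C is H = 0.33·C.
Evaluate total cost at each tier's feasible EOQ or, if the EOQ is below the tier, at the tier's minimum quantity.
EOQ at £47.10 = 1015.7 (feasible in tier 1): TC = 33,830×£47.10 + (33,830/1015.7)×237 + (1015.7/2)×0.33×£47.10 = £1,609,180.29.
EOQ at £45.12 = 1037.8 < 1200, so use break Q=1200: TC = 33,830×£45.12 + (33,830/1200.0)×237 + (1200.0/2)×0.33×£45.12 = £1,542,024.78.
EOQ at £44.35 = 1046.7 < 6700, so use break Q=6700: TC = 33,830×£44.35 + (33,830/6700.0)×237 + (6700.0/2)×0.33×£44.35 = £1,550,586.10.
Lowest total cost is £1,542,024.78 at Q = 1200.0.

Q* ≈ 1,200 pumps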